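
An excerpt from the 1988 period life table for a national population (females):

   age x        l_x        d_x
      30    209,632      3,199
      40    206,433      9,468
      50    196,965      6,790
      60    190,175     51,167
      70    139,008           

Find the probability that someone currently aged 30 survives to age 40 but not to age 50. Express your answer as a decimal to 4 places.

0.0452

This is the probability of reaching 40 but not 50, conditional on being alive at 30: (l_40 − l_50) / l_30.
= (206,433 − 196,965) / 209,632 = 9,468 / 209,632 = 0.045165.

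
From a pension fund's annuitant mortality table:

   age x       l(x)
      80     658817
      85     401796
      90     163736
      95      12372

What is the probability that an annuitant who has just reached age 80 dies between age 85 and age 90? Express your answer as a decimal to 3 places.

0.361

This is the probability of reaching 85 but not 90, conditional on being alive at 80: (l(85) − l(90)) / l(80).
= (401796 − 163736) / 658817 = 238060 / 658817 = 0.361345.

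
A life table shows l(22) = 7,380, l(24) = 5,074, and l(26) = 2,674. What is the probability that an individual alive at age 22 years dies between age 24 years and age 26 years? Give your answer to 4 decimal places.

This is the probability of reaching 24 but not 26, conditional on being alive at 22: (l(24) − l(26)) / l(22).
= (5,074 − 2,674) / 7,380 = 2,400 / 7,380 = 0.325203.

0.3252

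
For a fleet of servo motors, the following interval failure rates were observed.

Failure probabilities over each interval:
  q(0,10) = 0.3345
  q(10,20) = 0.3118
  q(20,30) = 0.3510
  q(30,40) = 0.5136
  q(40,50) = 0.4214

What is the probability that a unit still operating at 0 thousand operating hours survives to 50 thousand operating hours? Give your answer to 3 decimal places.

The overall survival probability is (1 − 0.3345) × (1 − 0.3118) × (1 − 0.3510) × (1 − 0.5136) × (1 − 0.4214).
= 0.6655 × 0.6882 × 0.6490 × 0.4864 × 0.5786 = 0.083653.

0.084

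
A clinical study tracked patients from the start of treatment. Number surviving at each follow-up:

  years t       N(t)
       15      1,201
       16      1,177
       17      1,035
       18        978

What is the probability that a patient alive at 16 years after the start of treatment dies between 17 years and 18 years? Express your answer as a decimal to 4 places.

This is the probability of reaching 17 but not 18, conditional on being alive at 16: (N(17) − N(18)) / N(16).
= (1,035 − 978) / 1,177 = 57 / 1,177 = 0.048428.

0.0484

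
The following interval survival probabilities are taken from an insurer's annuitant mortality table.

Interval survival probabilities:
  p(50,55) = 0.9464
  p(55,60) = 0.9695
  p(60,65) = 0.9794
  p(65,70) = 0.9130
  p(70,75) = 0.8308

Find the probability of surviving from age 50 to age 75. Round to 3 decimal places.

0.682

P(survive 50→75) = 0.9464 × 0.9695 × 0.9794 × 0.9130 × 0.8308.
= 0.681632.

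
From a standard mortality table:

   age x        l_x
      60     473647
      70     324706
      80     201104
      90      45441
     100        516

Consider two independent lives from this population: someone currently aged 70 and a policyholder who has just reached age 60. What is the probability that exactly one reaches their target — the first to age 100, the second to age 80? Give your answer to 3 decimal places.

p₁ = l_100/l_70 = 516/324706 = 0.001589; p₂ = l_80/l_60 = 201104/473647 = 0.424586.
P(exactly one) = p₁(1−p₂) + (1−p₁)p₂ = 0.000914 + 0.423911 = 0.424826.

0.425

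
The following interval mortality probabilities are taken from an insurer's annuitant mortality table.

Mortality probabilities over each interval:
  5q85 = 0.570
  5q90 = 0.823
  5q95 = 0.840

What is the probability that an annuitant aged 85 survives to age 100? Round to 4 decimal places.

Survival from 85 to 100 is the product of surviving each interval: (1 − 0.570) × (1 − 0.823) × (1 − 0.840).
= 0.430 × 0.177 × 0.160 = 0.012178.

0.0122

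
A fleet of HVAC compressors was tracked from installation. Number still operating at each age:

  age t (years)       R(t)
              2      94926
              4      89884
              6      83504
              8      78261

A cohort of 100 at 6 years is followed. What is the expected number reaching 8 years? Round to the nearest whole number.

94

The relevant probability is 78261/83504 = 0.937213.
Expected number = 100 × 0.937213 = 94.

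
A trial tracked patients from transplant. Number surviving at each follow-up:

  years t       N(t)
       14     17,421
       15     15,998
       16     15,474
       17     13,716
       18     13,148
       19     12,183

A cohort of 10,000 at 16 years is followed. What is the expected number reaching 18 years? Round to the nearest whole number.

8497

The relevant probability is 13,148/15,474 = 0.849683.
Expected number = 10,000 × 0.849683 = 8497.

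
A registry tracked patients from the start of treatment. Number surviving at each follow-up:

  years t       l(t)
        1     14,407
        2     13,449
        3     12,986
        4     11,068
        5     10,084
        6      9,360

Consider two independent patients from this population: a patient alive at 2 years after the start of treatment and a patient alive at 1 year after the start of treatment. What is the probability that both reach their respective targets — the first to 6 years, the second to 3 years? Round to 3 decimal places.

p₁ = l(6)/l(2) = 9,360/13,449 = 0.695963; p₂ = l(3)/l(1) = 12,986/14,407 = 0.901367.
P(both) = p₁ × p₂ = 0.695963 × 0.901367 = 0.627318.

0.627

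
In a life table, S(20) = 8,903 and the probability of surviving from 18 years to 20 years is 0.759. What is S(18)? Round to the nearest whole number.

11730

S(18) = S(20) / p = 8,903 / 0.759 = 11730.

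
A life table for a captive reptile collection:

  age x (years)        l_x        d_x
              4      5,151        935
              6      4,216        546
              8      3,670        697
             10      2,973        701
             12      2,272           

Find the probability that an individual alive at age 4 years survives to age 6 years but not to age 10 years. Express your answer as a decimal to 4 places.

0.2413

This is the probability of reaching 6 but not 10, conditional on being alive at 4: (l_6 − l_10) / l_4.
= (4,216 − 2,973) / 5,151 = 1,243 / 5,151 = 0.241312.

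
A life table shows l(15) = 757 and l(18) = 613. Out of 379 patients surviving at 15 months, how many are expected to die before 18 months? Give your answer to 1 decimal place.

72.1

The relevant probability is 1 − 613/757 = 0.190225.
Expected number = 379 × 0.190225 = 72.1.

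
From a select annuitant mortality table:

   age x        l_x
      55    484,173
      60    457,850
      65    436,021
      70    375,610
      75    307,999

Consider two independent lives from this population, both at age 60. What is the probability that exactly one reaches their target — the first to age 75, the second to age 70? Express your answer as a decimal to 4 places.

p₁ = l_75/l_60 = 307,999/457,850 = 0.672707; p₂ = l_70/l_60 = 375,610/457,850 = 0.820378.
P(exactly one) = p₁(1−p₂) + (1−p₁)p₂ = 0.120833 + 0.268504 = 0.389337.

0.3893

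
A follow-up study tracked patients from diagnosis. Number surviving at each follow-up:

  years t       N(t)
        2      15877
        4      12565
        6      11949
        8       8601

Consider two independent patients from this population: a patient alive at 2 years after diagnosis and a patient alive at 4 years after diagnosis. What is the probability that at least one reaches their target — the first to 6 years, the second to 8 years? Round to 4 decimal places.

0.9219

p₁ = N(6)/N(2) = 11949/15877 = 0.752598; p₂ = N(8)/N(4) = 8601/12565 = 0.684520.
P(at least one) = 1 − (1−p₁)(1−p₂) = 1 − 0.247402 × 0.315480 = 0.921950.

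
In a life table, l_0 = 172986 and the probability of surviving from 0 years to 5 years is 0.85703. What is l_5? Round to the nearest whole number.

148254

l_5 = l_0 × p = 172986 × 0.85703 = 148254.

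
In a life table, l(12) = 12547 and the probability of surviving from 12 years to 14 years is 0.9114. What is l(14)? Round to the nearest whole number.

l(14) = l(12) × p = 12547 × 0.9114 = 11435.

11435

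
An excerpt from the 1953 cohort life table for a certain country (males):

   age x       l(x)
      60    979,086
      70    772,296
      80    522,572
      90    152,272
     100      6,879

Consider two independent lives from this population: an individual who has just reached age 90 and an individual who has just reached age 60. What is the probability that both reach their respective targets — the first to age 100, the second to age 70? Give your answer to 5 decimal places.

0.03563

p₁ = l(100)/l(90) = 6,879/152,272 = 0.045176; p₂ = l(70)/l(60) = 772,296/979,086 = 0.788793.
P(both) = p₁ × p₂ = 0.045176 × 0.788793 = 0.035635.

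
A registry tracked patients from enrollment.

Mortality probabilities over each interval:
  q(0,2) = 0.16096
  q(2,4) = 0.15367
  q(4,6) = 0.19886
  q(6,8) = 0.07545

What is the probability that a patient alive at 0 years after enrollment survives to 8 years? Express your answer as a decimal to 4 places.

0.5260

Chaining the interval survival probabilities: (1 − 0.16096) × (1 − 0.15367) × (1 − 0.19886) × (1 − 0.07545).
= 0.83904 × 0.84633 × 0.80114 × 0.92455 = 0.525970.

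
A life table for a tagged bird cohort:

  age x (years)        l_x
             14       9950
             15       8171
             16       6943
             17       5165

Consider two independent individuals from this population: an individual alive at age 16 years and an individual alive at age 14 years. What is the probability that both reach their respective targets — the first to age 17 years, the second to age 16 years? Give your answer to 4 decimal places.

0.5191

p₁ = l_17/l_16 = 5165/6943 = 0.743915; p₂ = l_16/l_14 = 6943/9950 = 0.697789.
P(both) = p₁ × p₂ = 0.743915 × 0.697789 = 0.519096.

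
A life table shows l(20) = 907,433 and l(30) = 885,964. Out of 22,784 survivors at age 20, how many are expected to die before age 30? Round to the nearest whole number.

The relevant probability is 1 − 885,964/907,433 = 0.023659.
Expected number = 22,784 × 0.023659 = 539.

539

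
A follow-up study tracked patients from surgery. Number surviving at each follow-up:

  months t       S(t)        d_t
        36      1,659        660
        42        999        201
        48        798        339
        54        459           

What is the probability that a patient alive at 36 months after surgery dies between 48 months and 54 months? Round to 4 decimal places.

0.2043

This is the probability of reaching 48 but not 54, conditional on being alive at 36: (S(48) − S(54)) / S(36).
= (798 − 459) / 1,659 = 339 / 1,659 = 0.204340.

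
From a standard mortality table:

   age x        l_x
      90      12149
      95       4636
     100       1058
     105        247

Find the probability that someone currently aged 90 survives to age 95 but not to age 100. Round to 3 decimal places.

0.295

We want 5|5q90 = (l_95 − l_100)/l_90.
This is the probability of reaching 95 but not 100, conditional on being alive at 90: (l_95 − l_100) / l_90.
= (4636 − 1058) / 12149 = 3578 / 12149 = 0.294510.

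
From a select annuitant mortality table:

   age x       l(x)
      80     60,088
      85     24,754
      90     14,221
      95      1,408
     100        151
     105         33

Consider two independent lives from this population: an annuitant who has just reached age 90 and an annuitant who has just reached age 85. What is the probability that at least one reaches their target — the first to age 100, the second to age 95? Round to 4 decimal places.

0.0669

p₁ = l(100)/l(90) = 151/14,221 = 0.010618; p₂ = l(95)/l(85) = 1,408/24,754 = 0.056880.
P(at least one) = 1 − (1−p₁)(1−p₂) = 1 − 0.989382 × 0.943120 = 0.066894.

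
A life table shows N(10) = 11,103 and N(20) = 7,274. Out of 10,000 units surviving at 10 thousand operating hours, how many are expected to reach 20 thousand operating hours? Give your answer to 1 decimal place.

6551.4

The relevant probability is 7,274/11,103 = 0.655138.
Expected number = 10,000 × 0.655138 = 6551.4.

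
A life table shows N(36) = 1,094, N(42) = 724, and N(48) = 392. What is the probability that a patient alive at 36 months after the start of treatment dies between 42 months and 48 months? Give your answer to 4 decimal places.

This is the probability of reaching 42 but not 48, conditional on being alive at 36: (N(42) − N(48)) / N(36).
= (724 − 392) / 1,094 = 332 / 1,094 = 0.303473.

0.3035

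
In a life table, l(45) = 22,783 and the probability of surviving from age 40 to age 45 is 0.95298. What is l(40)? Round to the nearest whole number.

l(40) = l(45) / p = 22,783 / 0.95298 = 23907.

23907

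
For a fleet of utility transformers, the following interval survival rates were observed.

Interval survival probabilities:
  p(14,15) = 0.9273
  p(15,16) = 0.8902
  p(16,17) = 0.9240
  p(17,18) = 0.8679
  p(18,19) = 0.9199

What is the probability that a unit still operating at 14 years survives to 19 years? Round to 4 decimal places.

Survival from 14 to 19 is the product of surviving each interval: 0.9273 × 0.8902 × 0.9240 × 0.8679 × 0.9199.
= 0.608962.

0.6090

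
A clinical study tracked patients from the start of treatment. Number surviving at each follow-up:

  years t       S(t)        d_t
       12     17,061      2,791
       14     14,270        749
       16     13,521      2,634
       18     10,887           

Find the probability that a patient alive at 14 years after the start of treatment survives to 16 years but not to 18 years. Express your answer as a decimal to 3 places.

0.185

This is the probability of reaching 16 but not 18, conditional on being alive at 14: (S(16) − S(18)) / S(14).
= (13,521 − 10,887) / 14,270 = 2,634 / 14,270 = 0.184583.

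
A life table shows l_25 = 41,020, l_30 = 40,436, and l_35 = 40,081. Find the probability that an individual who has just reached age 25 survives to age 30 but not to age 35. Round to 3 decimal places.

0.009

This is the probability of reaching 30 but not 35, conditional on being alive at 25: (l_30 − l_35) / l_25.
= (40,436 − 40,081) / 41,020 = 355 / 41,020 = 0.008654.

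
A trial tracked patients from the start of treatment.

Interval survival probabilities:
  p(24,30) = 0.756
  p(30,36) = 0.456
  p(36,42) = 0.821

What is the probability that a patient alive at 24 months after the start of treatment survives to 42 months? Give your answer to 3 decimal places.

0.283

The overall survival probability is 0.756 × 0.456 × 0.821.
= 0.283028.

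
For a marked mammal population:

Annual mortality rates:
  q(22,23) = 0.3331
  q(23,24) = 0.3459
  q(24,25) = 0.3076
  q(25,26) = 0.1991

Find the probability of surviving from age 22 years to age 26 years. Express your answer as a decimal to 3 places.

The overall survival probability is (1 − 0.3331) × (1 − 0.3459) × (1 − 0.3076) × (1 − 0.1991).
= 0.6669 × 0.6541 × 0.6924 × 0.8009 = 0.241902.

0.242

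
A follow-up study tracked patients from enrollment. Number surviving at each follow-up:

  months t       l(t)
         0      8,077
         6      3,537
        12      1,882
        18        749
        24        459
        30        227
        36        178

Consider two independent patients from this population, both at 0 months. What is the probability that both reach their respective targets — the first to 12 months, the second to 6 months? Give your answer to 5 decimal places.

0.10204

p₁ = l(12)/l(0) = 1,882/8,077 = 0.233007; p₂ = l(6)/l(0) = 3,537/8,077 = 0.437910.
P(both) = p₁ × p₂ = 0.233007 × 0.437910 = 0.102036.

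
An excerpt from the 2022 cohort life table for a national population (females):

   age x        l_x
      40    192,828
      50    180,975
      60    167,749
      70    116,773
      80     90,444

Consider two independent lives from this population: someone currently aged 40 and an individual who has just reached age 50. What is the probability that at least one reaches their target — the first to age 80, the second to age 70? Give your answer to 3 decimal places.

p₁ = l_80/l_40 = 90,444/192,828 = 0.469040; p₂ = l_70/l_50 = 116,773/180,975 = 0.645244.
P(at least one) = 1 − (1−p₁)(1−p₂) = 1 − 0.530960 × 0.354756 = 0.811639.

0.812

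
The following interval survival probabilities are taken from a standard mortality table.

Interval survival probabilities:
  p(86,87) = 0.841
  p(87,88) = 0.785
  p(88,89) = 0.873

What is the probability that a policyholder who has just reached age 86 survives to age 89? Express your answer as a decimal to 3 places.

P(survive 86→89) = 0.841 × 0.785 × 0.873.
= 0.576342.

0.576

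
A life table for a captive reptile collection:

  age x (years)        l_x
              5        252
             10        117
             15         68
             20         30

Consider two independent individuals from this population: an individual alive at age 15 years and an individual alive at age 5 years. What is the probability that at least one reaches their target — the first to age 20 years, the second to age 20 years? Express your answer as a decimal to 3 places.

p₁ = l_20/l_15 = 30/68 = 0.441176; p₂ = l_20/l_5 = 30/252 = 0.119048.
P(at least one) = 1 − (1−p₁)(1−p₂) = 1 − 0.558824 × 0.880952 = 0.507703.

0.508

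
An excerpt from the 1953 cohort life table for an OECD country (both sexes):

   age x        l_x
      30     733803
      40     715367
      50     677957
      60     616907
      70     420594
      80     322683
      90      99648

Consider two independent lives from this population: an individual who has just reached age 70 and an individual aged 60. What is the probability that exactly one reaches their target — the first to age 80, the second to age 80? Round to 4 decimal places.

0.4877

p₁ = l_80/l_70 = 322683/420594 = 0.767208; p₂ = l_80/l_60 = 322683/616907 = 0.523066.
P(exactly one) = p₁(1−p₂) + (1−p₁)p₂ = 0.365908 + 0.121766 = 0.487673.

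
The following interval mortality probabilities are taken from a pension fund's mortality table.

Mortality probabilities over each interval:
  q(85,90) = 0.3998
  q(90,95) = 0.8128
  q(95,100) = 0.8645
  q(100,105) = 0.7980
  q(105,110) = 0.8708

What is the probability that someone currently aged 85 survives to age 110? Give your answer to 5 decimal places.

P(survive 85→110) = (1 − 0.3998) × (1 − 0.8128) × (1 − 0.8645) × (1 − 0.7980) × (1 − 0.8708).
= 0.6002 × 0.1872 × 0.1355 × 0.2020 × 0.1292 = 0.000397.

0.00040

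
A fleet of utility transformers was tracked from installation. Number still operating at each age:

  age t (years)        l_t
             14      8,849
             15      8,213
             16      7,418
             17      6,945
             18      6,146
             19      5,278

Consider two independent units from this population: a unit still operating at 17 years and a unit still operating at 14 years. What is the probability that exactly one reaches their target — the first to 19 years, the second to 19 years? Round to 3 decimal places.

p₁ = l_19/l_17 = 5,278/6,945 = 0.759971; p₂ = l_19/l_14 = 5,278/8,849 = 0.596452.
P(exactly one) = p₁(1−p₂) + (1−p₁)p₂ = 0.306685 + 0.143166 = 0.449851.

0.450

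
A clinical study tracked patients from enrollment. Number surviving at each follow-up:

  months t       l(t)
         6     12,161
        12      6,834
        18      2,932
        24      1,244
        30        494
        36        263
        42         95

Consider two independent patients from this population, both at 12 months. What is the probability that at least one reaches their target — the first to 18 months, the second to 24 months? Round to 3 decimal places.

p₁ = l(18)/l(12) = 2,932/6,834 = 0.429031; p₂ = l(24)/l(12) = 1,244/6,834 = 0.182031.
P(at least one) = 1 − (1−p₁)(1−p₂) = 1 − 0.570969 × 0.817969 = 0.532965.

0.533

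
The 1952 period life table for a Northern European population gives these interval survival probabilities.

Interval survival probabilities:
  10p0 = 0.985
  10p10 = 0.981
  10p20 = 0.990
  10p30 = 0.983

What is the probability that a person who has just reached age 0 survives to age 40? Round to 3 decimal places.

0.940

The overall survival probability is 0.985 × 0.981 × 0.990 × 0.983.
= 0.940360.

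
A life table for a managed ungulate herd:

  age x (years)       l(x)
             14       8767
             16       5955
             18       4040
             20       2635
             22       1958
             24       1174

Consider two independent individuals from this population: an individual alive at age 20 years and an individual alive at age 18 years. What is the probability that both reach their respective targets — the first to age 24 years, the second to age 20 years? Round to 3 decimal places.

p₁ = l(24)/l(20) = 1174/2635 = 0.445541; p₂ = l(20)/l(18) = 2635/4040 = 0.652228.
P(both) = p₁ × p₂ = 0.445541 × 0.652228 = 0.290594.

0.291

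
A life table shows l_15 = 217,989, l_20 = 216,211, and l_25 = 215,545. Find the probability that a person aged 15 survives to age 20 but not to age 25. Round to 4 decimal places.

0.0031

This is the probability of reaching 20 but not 25, conditional on being alive at 15: (l_20 − l_25) / l_15.
= (216,211 − 215,545) / 217,989 = 666 / 217,989 = 0.003055.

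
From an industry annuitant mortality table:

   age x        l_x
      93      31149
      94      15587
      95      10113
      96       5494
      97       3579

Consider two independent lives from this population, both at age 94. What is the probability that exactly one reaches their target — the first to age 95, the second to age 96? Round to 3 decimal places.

0.544

p₁ = l_95/l_94 = 10113/15587 = 0.648810; p₂ = l_96/l_94 = 5494/15587 = 0.352473.
P(exactly one) = p₁(1−p₂) + (1−p₁)p₂ = 0.420122 + 0.123785 = 0.543907.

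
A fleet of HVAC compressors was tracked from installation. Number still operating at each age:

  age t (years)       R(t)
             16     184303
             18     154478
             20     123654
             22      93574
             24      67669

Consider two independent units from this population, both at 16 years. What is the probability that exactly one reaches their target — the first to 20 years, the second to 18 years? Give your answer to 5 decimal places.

0.38439

p₁ = R(20)/R(16) = 123654/184303 = 0.670928; p₂ = R(18)/R(16) = 154478/184303 = 0.838174.
P(exactly one) = p₁(1−p₂) + (1−p₁)p₂ = 0.108574 + 0.275820 = 0.384393.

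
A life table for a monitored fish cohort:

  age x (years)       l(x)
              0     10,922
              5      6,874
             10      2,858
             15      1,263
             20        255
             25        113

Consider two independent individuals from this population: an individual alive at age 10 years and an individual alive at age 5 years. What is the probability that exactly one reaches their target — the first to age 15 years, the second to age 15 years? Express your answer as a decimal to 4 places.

0.4633

p₁ = l(15)/l(10) = 1,263/2,858 = 0.441917; p₂ = l(15)/l(5) = 1,263/6,874 = 0.183736.
P(exactly one) = p₁(1−p₂) + (1−p₁)p₂ = 0.360721 + 0.102540 = 0.463261.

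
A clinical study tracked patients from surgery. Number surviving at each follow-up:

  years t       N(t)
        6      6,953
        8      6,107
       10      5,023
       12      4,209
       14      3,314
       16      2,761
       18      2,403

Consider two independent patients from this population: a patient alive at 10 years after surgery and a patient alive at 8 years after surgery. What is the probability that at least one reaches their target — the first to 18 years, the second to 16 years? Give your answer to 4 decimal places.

0.7142

p₁ = N(18)/N(10) = 2,403/5,023 = 0.478399; p₂ = N(16)/N(8) = 2,761/6,107 = 0.452104.
P(at least one) = 1 − (1−p₁)(1−p₂) = 1 − 0.521601 × 0.547896 = 0.714217.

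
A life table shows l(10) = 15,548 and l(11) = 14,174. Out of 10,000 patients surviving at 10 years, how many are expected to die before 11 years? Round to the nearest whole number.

The relevant probability is 1 − 14,174/15,548 = 0.088371.
Expected number = 10,000 × 0.088371 = 884.

884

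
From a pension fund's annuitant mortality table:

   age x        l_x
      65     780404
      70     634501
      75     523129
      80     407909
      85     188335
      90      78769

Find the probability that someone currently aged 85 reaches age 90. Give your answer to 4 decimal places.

0.4182

The conditional survival probability is l_90/l_85 = 78769/188335 = 0.418239.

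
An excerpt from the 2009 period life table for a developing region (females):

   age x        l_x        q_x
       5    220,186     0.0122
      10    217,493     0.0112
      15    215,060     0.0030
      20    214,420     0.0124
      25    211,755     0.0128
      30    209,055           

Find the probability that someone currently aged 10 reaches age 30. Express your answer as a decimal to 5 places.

The conditional survival probability is l_30/l_10 = 209,055/217,493 = 0.961203.

0.96120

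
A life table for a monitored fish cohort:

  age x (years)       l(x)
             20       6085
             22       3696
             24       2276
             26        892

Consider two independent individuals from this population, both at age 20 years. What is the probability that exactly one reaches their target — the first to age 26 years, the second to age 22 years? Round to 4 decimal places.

0.5759

p₁ = l(26)/l(20) = 892/6085 = 0.146590; p₂ = l(22)/l(20) = 3696/6085 = 0.607395.
P(exactly one) = p₁(1−p₂) + (1−p₁)p₂ = 0.057552 + 0.518357 = 0.575909.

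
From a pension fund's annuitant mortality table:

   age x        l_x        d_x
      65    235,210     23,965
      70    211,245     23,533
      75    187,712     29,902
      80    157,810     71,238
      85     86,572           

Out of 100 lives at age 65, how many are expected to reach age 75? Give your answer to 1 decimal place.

The relevant probability is 187,712/235,210 = 0.798061.
Expected number = 100 × 0.798061 = 79.8.

79.8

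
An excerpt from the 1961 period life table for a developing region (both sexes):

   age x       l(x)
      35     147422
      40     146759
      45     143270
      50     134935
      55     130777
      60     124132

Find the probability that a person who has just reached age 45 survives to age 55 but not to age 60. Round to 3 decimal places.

0.046

This is the probability of reaching 55 but not 60, conditional on being alive at 45: (l(55) − l(60)) / l(45).
= (130777 − 124132) / 143270 = 6645 / 143270 = 0.046381.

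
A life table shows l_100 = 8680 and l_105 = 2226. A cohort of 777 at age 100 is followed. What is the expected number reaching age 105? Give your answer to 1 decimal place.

199.3

The relevant probability is 2226/8680 = 0.256452.
Expected number = 777 × 0.256452 = 199.3.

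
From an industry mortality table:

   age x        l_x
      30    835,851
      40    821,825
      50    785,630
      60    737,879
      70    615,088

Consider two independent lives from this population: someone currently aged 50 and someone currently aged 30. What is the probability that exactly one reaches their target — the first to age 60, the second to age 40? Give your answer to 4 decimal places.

p₁ = l_60/l_50 = 737,879/785,630 = 0.939219; p₂ = l_40/l_30 = 821,825/835,851 = 0.983219.
P(exactly one) = p₁(1−p₂) + (1−p₁)p₂ = 0.015761 + 0.059761 = 0.075522.

0.0755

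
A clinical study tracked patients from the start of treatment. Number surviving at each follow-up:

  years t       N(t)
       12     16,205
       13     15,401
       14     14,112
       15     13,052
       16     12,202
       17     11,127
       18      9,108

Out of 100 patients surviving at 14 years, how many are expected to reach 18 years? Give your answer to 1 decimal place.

64.5

The relevant probability is 9,108/14,112 = 0.645408.
Expected number = 100 × 0.645408 = 64.5.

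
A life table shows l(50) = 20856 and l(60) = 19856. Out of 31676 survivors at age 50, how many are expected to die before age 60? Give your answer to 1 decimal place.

The relevant probability is 1 − 19856/20856 = 0.047948.
Expected number = 31676 × 0.047948 = 1518.8.

1518.8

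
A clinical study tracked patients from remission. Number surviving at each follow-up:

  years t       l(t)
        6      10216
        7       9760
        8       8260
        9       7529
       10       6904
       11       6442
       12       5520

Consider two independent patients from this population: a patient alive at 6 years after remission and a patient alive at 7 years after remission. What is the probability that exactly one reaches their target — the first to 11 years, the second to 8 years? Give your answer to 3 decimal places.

0.410

p₁ = l(11)/l(6) = 6442/10216 = 0.630579; p₂ = l(8)/l(7) = 8260/9760 = 0.846311.
P(exactly one) = p₁(1−p₂) + (1−p₁)p₂ = 0.096913 + 0.312645 = 0.409558.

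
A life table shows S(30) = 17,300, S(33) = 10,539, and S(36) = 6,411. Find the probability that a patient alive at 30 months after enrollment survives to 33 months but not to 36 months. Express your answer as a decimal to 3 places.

This is the probability of reaching 33 but not 36, conditional on being alive at 30: (S(33) − S(36)) / S(30).
= (10,539 − 6,411) / 17,300 = 4,128 / 17,300 = 0.238613.

0.239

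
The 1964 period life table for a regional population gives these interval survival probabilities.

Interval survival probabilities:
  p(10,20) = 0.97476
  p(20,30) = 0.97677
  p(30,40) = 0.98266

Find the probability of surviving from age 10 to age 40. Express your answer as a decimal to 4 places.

P(survive 10→40) = 0.97476 × 0.97677 × 0.98266.
= 0.935607.

0.9356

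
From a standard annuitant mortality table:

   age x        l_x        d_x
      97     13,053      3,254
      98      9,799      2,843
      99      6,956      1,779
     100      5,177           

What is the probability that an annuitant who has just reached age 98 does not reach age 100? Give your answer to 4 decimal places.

P(die before 100 | alive at 98) = 1 − l_100/l_98 = 1 − 5,177/9,799 = (4,622)/9,799 = 0.471681.

0.4717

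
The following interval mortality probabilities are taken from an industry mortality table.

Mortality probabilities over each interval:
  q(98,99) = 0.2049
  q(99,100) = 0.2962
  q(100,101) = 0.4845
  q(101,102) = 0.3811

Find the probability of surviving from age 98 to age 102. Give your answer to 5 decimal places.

The overall survival probability is (1 − 0.2049) × (1 − 0.2962) × (1 − 0.4845) × (1 − 0.3811).
= 0.7951 × 0.7038 × 0.5155 × 0.6189 = 0.178534.

0.17853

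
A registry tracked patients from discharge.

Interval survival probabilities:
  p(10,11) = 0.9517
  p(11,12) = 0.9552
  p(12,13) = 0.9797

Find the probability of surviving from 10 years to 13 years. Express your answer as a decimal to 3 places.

0.891

The overall survival probability is 0.9517 × 0.9552 × 0.9797.
= 0.890610.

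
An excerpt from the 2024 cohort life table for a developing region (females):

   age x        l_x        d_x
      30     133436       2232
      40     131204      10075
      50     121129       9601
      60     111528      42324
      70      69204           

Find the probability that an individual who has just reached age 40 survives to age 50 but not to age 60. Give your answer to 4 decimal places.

We want 10|10q40 = (l_50 − l_60)/l_40.
This is the probability of reaching 50 but not 60, conditional on being alive at 40: (l_50 − l_60) / l_40.
= (121129 − 111528) / 131204 = 9601 / 131204 = 0.073176.

0.0732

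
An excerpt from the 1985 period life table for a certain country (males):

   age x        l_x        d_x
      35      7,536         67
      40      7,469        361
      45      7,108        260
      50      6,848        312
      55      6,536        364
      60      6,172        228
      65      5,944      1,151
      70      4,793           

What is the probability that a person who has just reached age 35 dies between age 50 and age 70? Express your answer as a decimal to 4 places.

This is the probability of reaching 50 but not 70, conditional on being alive at 35: (l_50 − l_70) / l_35.
= (6,848 − 4,793) / 7,536 = 2,055 / 7,536 = 0.272691.

0.2727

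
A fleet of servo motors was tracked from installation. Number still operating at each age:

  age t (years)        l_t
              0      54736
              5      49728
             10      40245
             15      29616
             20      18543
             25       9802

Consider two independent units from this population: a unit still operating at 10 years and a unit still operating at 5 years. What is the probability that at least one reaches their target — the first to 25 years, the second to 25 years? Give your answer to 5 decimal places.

p₁ = l_25/l_10 = 9802/40245 = 0.243558; p₂ = l_25/l_5 = 9802/49728 = 0.197112.
P(at least one) = 1 − (1−p₁)(1−p₂) = 1 − 0.756442 × 0.802888 = 0.392662.

0.39266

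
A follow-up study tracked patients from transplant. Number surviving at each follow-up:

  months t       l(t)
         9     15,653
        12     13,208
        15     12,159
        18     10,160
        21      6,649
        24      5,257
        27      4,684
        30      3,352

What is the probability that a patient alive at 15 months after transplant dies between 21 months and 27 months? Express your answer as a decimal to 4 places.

0.1616

This is the probability of reaching 21 but not 27, conditional on being alive at 15: (l(21) − l(27)) / l(15).
= (6,649 − 4,684) / 12,159 = 1,965 / 12,159 = 0.161609.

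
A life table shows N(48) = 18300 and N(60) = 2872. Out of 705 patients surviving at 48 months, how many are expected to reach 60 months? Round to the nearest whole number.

The relevant probability is 2872/18300 = 0.156940.
Expected number = 705 × 0.156940 = 111.

111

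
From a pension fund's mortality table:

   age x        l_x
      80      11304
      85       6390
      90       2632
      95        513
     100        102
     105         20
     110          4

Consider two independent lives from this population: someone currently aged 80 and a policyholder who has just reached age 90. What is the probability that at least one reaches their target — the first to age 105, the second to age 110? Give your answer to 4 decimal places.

p₁ = l_105/l_80 = 20/11304 = 0.001769; p₂ = l_110/l_90 = 4/2632 = 0.001520.
P(at least one) = 1 − (1−p₁)(1−p₂) = 1 − 0.998231 × 0.998480 = 0.003286.

0.0033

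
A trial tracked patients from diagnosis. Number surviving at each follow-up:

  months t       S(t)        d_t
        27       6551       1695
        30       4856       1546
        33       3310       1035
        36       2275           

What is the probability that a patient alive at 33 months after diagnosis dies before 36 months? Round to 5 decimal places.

0.31269

P(die before 36 | alive at 33) = 1 − S(36)/S(33) = 1 − 2275/3310 = (1035)/3310 = 0.312689.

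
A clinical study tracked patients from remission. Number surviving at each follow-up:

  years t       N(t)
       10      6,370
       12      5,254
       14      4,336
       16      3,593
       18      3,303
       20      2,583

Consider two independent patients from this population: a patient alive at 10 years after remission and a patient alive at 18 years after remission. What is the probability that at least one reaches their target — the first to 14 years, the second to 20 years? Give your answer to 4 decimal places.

p₁ = N(14)/N(10) = 4,336/6,370 = 0.680691; p₂ = N(20)/N(18) = 2,583/3,303 = 0.782016.
P(at least one) = 1 − (1−p₁)(1−p₂) = 1 − 0.319309 × 0.217984 = 0.930396.

0.9304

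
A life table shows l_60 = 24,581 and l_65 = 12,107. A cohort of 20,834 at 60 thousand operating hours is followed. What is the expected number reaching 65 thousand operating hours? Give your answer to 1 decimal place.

The relevant probability is 12,107/24,581 = 0.492535.
Expected number = 20,834 × 0.492535 = 10261.5.

10261.5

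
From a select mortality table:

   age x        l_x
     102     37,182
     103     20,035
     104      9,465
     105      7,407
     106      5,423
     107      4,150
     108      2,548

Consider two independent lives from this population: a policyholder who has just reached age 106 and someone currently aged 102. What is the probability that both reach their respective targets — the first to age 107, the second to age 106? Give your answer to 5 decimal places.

0.11161

p₁ = l_107/l_106 = 4,150/5,423 = 0.765259; p₂ = l_106/l_102 = 5,423/37,182 = 0.145850.
P(both) = p₁ × p₂ = 0.765259 × 0.145850 = 0.111613.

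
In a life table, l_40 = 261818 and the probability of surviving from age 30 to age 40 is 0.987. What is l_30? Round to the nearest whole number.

265266

l_30 = l_40 / p = 261818 / 0.987 = 265266.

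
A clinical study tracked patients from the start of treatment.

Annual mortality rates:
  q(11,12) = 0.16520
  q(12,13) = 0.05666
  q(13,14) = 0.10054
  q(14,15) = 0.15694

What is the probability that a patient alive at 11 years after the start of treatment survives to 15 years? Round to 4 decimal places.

0.5972

Survival from 11 to 15 is the product of surviving each interval: (1 − 0.16520) × (1 − 0.05666) × (1 − 0.10054) × (1 − 0.15694).
= 0.83480 × 0.94334 × 0.89946 × 0.84306 = 0.597160.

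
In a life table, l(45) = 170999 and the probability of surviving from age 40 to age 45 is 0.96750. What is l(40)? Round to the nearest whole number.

l(40) = l(45) / p = 170999 / 0.96750 = 176743.

176743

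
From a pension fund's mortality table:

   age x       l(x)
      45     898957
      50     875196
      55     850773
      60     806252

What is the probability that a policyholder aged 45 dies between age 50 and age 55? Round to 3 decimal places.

0.027

This is the probability of reaching 50 but not 55, conditional on being alive at 45: (l(50) − l(55)) / l(45).
= (875196 − 850773) / 898957 = 24423 / 898957 = 0.027168.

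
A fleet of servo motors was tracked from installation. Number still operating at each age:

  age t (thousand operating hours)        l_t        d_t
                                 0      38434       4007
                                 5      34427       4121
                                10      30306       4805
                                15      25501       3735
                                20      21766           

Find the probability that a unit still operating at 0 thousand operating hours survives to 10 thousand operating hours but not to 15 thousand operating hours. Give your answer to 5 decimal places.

This is the probability of reaching 10 but not 15, conditional on being operational at 0: (l_10 − l_15) / l_0.
= (30306 − 25501) / 38434 = 4805 / 38434 = 0.125020.

0.12502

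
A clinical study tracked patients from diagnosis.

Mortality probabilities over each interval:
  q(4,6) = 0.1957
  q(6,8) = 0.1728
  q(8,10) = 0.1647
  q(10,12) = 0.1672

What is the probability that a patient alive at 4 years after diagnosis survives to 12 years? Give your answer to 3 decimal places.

0.463

Chaining the interval survival probabilities: (1 − 0.1957) × (1 − 0.1728) × (1 − 0.1647) × (1 − 0.1672).
= 0.8043 × 0.8272 × 0.8353 × 0.8328 = 0.462820.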